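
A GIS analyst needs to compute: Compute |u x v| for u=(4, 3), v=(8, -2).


|u x v| = |4*(-2) - 3*8|
= |(-8) - 24| = 32

32


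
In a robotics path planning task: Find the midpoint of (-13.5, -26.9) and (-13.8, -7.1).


M = (((-13.5)+(-13.8))/2, ((-26.9)+(-7.1))/2)
= (-13.65, -17)

(-13.65, -17)


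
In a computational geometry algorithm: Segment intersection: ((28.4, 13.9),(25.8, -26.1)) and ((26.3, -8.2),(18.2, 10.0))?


Cross products: d1=-217.23, d2=154.09, d3=-26.54, d4=-397.86
d1*d2 < 0 and d3*d4 < 0? no

No, they don't intersect


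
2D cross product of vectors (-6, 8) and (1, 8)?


u x v = u_x*v_y - u_y*v_x = (-6)*8 - 8*1
= (-48) - 8 = -56

-56


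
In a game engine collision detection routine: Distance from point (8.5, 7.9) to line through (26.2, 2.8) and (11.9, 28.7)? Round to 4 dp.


|cross product| = 385.5
|line direction| = sqrt(875.3) = 29.5855
Distance = 385.5/sqrt(875.3) = 13.03

13.03


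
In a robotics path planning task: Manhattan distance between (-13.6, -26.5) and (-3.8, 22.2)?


|(-13.6)-(-3.8)| + |(-26.5)-22.2| = 9.8 + 48.7 = 58.5

58.5


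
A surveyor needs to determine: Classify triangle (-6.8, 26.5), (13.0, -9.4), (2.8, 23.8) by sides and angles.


Side lengths squared: AB^2=1680.85, BC^2=1206.28, CA^2=99.45
Sorted: [99.45, 1206.28, 1680.85]
By sides: Scalene, By angles: Obtuse

Scalene, Obtuse


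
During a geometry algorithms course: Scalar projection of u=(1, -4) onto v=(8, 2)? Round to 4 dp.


u.v = 0, |v| = sqrt(68) = 8.2462
Scalar projection = u.v / |v| = 0 / sqrt(68) = 0

0


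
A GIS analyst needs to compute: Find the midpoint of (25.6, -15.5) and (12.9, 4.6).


M = ((25.6+12.9)/2, ((-15.5)+4.6)/2)
= (19.25, -5.45)

(19.25, -5.45)


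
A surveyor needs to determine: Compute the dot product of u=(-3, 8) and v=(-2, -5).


u . v = u_x*v_x + u_y*v_y = (-3)*(-2) + 8*(-5)
= 6 + (-40) = -34

-34


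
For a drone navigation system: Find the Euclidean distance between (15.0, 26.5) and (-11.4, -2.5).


dx=-26.4, dy=-29
d^2 = (-26.4)^2 + (-29)^2 = 1537.96
d = sqrt(1537.96) = 39.2168

39.2168


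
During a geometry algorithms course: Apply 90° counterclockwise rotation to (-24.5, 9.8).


90° CCW: (x,y) -> (-y, x)
(-24.5,9.8) -> (-9.8, -24.5)

(-9.8, -24.5)


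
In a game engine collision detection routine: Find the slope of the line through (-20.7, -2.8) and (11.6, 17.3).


slope = (y2-y1)/(x2-x1) = (17.3-(-2.8))/(11.6-(-20.7)) = 20.1/32.3 = 0.6223

0.6223


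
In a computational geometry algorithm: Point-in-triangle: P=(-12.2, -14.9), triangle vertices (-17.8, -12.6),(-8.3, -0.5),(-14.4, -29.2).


Cross products: AB x AP = -89.61, BC x BP = -24.09, CA x CP = -85.14
All same sign? yes

Yes, inside


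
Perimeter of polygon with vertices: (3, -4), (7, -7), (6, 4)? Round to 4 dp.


Sides: (3, -4)->(7, -7): sqrt(25) = 5, (7, -7)->(6, 4): sqrt(122) = 11.045361, (6, 4)->(3, -4): sqrt(73) = 8.544004
Sum = 24.589365
Perimeter = 24.5894

24.5894


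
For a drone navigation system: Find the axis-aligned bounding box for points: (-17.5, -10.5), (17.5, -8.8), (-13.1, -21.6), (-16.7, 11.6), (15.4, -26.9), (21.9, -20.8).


x range: [-17.5, 21.9]
y range: [-26.9, 11.6]
Bounding box: (-17.5,-26.9) to (21.9,11.6)

(-17.5,-26.9) to (21.9,11.6)


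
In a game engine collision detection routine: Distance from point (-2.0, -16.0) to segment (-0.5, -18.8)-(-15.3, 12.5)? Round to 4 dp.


Project P onto AB: t = 0.0916 (clamped to [0,1])
Closest point on segment: (-1.8561, -15.932)
Distance: 0.1591

0.1591


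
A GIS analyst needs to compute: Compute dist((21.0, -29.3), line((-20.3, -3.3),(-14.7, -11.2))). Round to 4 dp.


|cross product| = 180.67
|line direction| = sqrt(93.77) = 9.6835
Distance = 180.67/sqrt(93.77) = 18.6575

18.6575


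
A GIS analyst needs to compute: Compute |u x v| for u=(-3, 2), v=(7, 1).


|u x v| = |(-3)*1 - 2*7|
= |(-3) - 14| = 17

17


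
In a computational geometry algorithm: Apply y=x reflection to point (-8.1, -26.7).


Reflection over y=x: (x,y) -> (y,x)
(-8.1, -26.7) -> (-26.7, -8.1)

(-26.7, -8.1)


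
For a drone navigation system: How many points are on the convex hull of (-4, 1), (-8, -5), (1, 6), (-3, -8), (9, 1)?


Convex hull vertices (CCW): (-8, -5), (-3, -8), (9, 1), (1, 6), (-4, 1)
Count = 5

5


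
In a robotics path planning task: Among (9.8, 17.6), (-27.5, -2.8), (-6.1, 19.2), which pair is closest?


d(P0,P1) = 42.5141, d(P0,P2) = 15.9803, d(P1,P2) = 30.6914
Closest: P0 and P2

Closest pair: (9.8, 17.6) and (-6.1, 19.2), distance = 15.9803


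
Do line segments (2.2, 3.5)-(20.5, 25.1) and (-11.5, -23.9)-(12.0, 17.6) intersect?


Cross products: d1=75.35, d2=-176.5, d3=-205.5, d4=46.35
d1*d2 < 0 and d3*d4 < 0? yes

Yes, they intersect


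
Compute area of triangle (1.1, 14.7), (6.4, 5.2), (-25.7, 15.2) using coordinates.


Area = |x_A(y_B-y_C) + x_B(y_C-y_A) + x_C(y_A-y_B)|/2
= |(-11) + 3.2 + (-244.15)|/2
= 251.95/2 = 125.975

125.975


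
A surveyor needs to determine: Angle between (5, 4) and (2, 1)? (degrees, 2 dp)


u.v = 14, |u| = sqrt(41) = 6.4031, |v| = sqrt(5) = 2.2361
cos(theta) = u.v/(|u||v|) = 14/sqrt(205) = 0.977802
theta = acos(0.977802) = 12.09 degrees

12.09 degrees


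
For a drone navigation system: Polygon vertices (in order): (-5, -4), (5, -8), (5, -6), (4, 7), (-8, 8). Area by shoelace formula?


Shoelace sum: ((-5)*(-8) - 5*(-4)) + (5*(-6) - 5*(-8)) + (5*7 - 4*(-6)) + (4*8 - (-8)*7) + ((-8)*(-4) - (-5)*8)
= 289
Area = |289|/2 = 144.5

144.5


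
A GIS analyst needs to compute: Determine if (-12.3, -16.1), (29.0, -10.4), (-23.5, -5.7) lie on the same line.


Cross product: (29-(-12.3))*((-5.7)-(-16.1)) - ((-10.4)-(-16.1))*((-23.5)-(-12.3))
= 493.36

No, not collinear


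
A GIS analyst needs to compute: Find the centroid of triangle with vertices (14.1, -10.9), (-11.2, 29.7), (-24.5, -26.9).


Centroid = ((x_A+x_B+x_C)/3, (y_A+y_B+y_C)/3)
= ((14.1+(-11.2)+(-24.5))/3, ((-10.9)+29.7+(-26.9))/3)
= (-7.2, -2.7)

(-7.2, -2.7)


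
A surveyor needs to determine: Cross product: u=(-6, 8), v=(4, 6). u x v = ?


u x v = u_x*v_y - u_y*v_x = (-6)*6 - 8*4
= (-36) - 32 = -68

-68


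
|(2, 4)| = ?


|u| = sqrt(2^2 + 4^2) = sqrt(20) = 4.4721

4.4721


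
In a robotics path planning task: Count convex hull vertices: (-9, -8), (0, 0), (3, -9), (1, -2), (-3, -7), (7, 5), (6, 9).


Convex hull vertices (CCW): (-9, -8), (3, -9), (7, 5), (6, 9)
Count = 4

4


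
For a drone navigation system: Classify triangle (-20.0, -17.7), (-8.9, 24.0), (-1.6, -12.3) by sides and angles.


Side lengths squared: AB^2=1862.1, BC^2=1370.98, CA^2=367.72
Sorted: [367.72, 1370.98, 1862.1]
By sides: Scalene, By angles: Obtuse

Scalene, Obtuse


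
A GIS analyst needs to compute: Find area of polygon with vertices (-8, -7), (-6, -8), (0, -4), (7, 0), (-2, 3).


Shoelace sum: ((-8)*(-8) - (-6)*(-7)) + ((-6)*(-4) - 0*(-8)) + (0*0 - 7*(-4)) + (7*3 - (-2)*0) + ((-2)*(-7) - (-8)*3)
= 133
Area = |133|/2 = 66.5

66.5


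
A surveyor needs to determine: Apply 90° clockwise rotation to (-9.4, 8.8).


90° CW: (x,y) -> (y, -x)
(-9.4,8.8) -> (8.8, 9.4)

(8.8, 9.4)


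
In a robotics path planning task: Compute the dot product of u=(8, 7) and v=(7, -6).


u . v = u_x*v_x + u_y*v_y = 8*7 + 7*(-6)
= 56 + (-42) = 14

14


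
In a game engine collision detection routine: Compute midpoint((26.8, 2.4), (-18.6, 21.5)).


M = ((26.8+(-18.6))/2, (2.4+21.5)/2)
= (4.1, 11.95)

(4.1, 11.95)


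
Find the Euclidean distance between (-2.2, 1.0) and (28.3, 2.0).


dx=30.5, dy=1
d^2 = 30.5^2 + 1^2 = 931.25
d = sqrt(931.25) = 30.5164

30.5164


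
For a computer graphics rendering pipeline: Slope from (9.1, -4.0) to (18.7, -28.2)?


slope = (y2-y1)/(x2-x1) = ((-28.2)-(-4))/(18.7-9.1) = (-24.2)/9.6 = -2.5208

-2.5208


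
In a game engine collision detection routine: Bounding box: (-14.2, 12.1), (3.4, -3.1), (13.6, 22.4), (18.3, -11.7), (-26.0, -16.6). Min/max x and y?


x range: [-26, 18.3]
y range: [-16.6, 22.4]
Bounding box: (-26,-16.6) to (18.3,22.4)

(-26,-16.6) to (18.3,22.4)


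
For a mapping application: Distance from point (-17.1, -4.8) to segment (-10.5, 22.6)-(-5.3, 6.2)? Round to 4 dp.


Project P onto AB: t = 1 (clamped to [0,1])
Closest point on segment: (-5.3, 6.2)
Distance: 16.132

16.132


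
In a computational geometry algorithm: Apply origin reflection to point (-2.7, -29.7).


Reflection over origin: (x,y) -> (-x,-y)
(-2.7, -29.7) -> (2.7, 29.7)

(2.7, 29.7)


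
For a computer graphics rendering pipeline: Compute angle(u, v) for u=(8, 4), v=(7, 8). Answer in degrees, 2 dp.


u.v = 88, |u| = sqrt(80) = 8.9443, |v| = sqrt(113) = 10.6301
cos(theta) = u.v/(|u||v|) = 88/sqrt(9040) = 0.925547
theta = acos(0.925547) = 22.25 degrees

22.25 degrees


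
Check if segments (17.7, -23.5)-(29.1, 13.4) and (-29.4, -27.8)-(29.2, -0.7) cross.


Cross products: d1=-1024.43, d2=828.97, d3=1688.97, d4=-164.43
d1*d2 < 0 and d3*d4 < 0? yes

Yes, they intersect


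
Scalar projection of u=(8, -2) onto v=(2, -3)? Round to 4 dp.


u.v = 22, |v| = sqrt(13) = 3.6056
Scalar projection = u.v / |v| = 22 / sqrt(13) = 6.1017

6.1017


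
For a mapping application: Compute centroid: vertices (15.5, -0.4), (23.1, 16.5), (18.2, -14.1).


Centroid = ((x_A+x_B+x_C)/3, (y_A+y_B+y_C)/3)
= ((15.5+23.1+18.2)/3, ((-0.4)+16.5+(-14.1))/3)
= (18.9333, 0.6667)

(18.9333, 0.6667)


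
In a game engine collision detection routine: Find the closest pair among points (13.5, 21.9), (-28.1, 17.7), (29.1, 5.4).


d(P0,P1) = 41.8115, d(P0,P2) = 22.707, d(P1,P2) = 58.5075
Closest: P0 and P2

Closest pair: (13.5, 21.9) and (29.1, 5.4), distance = 22.707


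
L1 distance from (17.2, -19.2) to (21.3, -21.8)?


|17.2-21.3| + |(-19.2)-(-21.8)| = 4.1 + 2.6 = 6.7

6.7


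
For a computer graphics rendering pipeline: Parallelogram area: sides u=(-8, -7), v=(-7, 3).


|u x v| = |(-8)*3 - (-7)*(-7)|
= |(-24) - 49| = 73

73


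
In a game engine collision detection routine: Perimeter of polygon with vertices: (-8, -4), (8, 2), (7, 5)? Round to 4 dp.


Sides: (-8, -4)->(8, 2): sqrt(292) = 17.088007, (8, 2)->(7, 5): sqrt(10) = 3.162278, (7, 5)->(-8, -4): sqrt(306) = 17.492856
Sum = 37.743141
Perimeter = 37.7431

37.7431


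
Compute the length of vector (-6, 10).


|u| = sqrt((-6)^2 + 10^2) = sqrt(136) = 11.6619

11.6619


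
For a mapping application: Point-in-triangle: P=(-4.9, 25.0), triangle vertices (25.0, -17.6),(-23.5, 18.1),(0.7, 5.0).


Cross products: AB x AP = -998.67, BC x BP = 410.64, CA x CP = 359.44
All same sign? no

No, outside


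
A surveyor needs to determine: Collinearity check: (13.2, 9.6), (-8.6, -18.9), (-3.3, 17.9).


Cross product: ((-8.6)-13.2)*(17.9-9.6) - ((-18.9)-9.6)*((-3.3)-13.2)
= -651.19

No, not collinear


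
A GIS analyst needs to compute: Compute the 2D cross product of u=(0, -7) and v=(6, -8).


u x v = u_x*v_y - u_y*v_x = 0*(-8) - (-7)*6
= 0 - (-42) = 42

42


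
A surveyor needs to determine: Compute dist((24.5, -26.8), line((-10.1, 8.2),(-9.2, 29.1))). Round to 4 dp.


|cross product| = 754.64
|line direction| = sqrt(437.62) = 20.9194
Distance = 754.64/sqrt(437.62) = 36.0737

36.0737


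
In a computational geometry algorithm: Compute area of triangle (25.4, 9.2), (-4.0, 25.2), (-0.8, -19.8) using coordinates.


Area = |x_A(y_B-y_C) + x_B(y_C-y_A) + x_C(y_A-y_B)|/2
= |1143 + 116 + 12.8|/2
= 1271.8/2 = 635.9

635.9


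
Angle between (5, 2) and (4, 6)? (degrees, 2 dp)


u.v = 32, |u| = sqrt(29) = 5.3852, |v| = sqrt(52) = 7.2111
cos(theta) = u.v/(|u||v|) = 32/sqrt(1508) = 0.824042
theta = acos(0.824042) = 34.51 degrees

34.51 degrees


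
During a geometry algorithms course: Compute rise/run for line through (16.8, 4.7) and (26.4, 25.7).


slope = (y2-y1)/(x2-x1) = (25.7-4.7)/(26.4-16.8) = 21/9.6 = 2.1875

2.1875


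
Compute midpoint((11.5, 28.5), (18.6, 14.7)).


M = ((11.5+18.6)/2, (28.5+14.7)/2)
= (15.05, 21.6)

(15.05, 21.6)


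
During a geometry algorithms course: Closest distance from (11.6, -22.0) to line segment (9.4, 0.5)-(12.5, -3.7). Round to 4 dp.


Project P onto AB: t = 1 (clamped to [0,1])
Closest point on segment: (12.5, -3.7)
Distance: 18.3221

18.3221


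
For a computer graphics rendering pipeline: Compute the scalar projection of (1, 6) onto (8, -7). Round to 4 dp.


u.v = -34, |v| = sqrt(113) = 10.6301
Scalar projection = u.v / |v| = -34 / sqrt(113) = -3.1985

-3.1985


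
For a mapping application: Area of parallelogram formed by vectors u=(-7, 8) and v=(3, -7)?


|u x v| = |(-7)*(-7) - 8*3|
= |49 - 24| = 25

25


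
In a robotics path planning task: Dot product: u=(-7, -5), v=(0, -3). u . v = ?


u . v = u_x*v_x + u_y*v_y = (-7)*0 + (-5)*(-3)
= 0 + 15 = 15

15


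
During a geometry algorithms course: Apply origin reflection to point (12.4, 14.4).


Reflection over origin: (x,y) -> (-x,-y)
(12.4, 14.4) -> (-12.4, -14.4)

(-12.4, -14.4)


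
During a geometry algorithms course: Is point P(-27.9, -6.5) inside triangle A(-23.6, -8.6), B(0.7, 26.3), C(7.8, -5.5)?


Cross products: AB x AP = 201.1, BC x BP = -1142.36, CA x CP = -79.27
All same sign? no

No, outside


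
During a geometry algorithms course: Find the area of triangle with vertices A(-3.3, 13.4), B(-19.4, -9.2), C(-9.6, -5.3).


Area = |x_A(y_B-y_C) + x_B(y_C-y_A) + x_C(y_A-y_B)|/2
= |12.87 + 362.78 + (-216.96)|/2
= 158.69/2 = 79.345

79.345


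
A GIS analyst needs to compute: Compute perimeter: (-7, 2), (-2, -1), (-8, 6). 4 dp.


Sides: (-7, 2)->(-2, -1): sqrt(34) = 5.830952, (-2, -1)->(-8, 6): sqrt(85) = 9.219544, (-8, 6)->(-7, 2): sqrt(17) = 4.123106
Sum = 19.173602
Perimeter = 19.1736

19.1736


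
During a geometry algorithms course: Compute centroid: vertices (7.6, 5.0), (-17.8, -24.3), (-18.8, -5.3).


Centroid = ((x_A+x_B+x_C)/3, (y_A+y_B+y_C)/3)
= ((7.6+(-17.8)+(-18.8))/3, (5+(-24.3)+(-5.3))/3)
= (-9.6667, -8.2)

(-9.6667, -8.2)


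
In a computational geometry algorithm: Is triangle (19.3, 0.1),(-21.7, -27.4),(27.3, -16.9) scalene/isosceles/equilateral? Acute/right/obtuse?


Side lengths squared: AB^2=2437.25, BC^2=2511.25, CA^2=353
Sorted: [353, 2437.25, 2511.25]
By sides: Scalene, By angles: Acute

Scalene, Acute


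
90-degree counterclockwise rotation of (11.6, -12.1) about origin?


90° CCW: (x,y) -> (-y, x)
(11.6,-12.1) -> (12.1, 11.6)

(12.1, 11.6)


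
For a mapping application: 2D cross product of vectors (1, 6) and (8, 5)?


u x v = u_x*v_y - u_y*v_x = 1*5 - 6*8
= 5 - 48 = -43

-43


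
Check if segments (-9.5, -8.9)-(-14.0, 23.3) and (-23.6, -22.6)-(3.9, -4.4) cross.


Cross products: d1=120.13, d2=1087.53, d3=515.67, d4=-451.73
d1*d2 < 0 and d3*d4 < 0? no

No, they don't intersect


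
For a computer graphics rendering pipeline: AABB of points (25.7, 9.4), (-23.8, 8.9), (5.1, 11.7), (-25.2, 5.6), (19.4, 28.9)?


x range: [-25.2, 25.7]
y range: [5.6, 28.9]
Bounding box: (-25.2,5.6) to (25.7,28.9)

(-25.2,5.6) to (25.7,28.9)


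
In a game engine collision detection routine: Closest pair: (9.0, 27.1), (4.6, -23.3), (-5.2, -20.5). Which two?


d(P0,P1) = 50.5917, d(P0,P2) = 49.6729, d(P1,P2) = 10.1922
Closest: P1 and P2

Closest pair: (4.6, -23.3) and (-5.2, -20.5), distance = 10.1922


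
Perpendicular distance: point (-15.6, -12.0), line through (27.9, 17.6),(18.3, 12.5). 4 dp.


|cross product| = 62.31
|line direction| = sqrt(118.17) = 10.8706
Distance = 62.31/sqrt(118.17) = 5.732

5.732


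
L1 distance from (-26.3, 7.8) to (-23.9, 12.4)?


|(-26.3)-(-23.9)| + |7.8-12.4| = 2.4 + 4.6 = 7

7


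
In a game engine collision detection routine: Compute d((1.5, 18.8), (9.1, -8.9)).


dx=7.6, dy=-27.7
d^2 = 7.6^2 + (-27.7)^2 = 825.05
d = sqrt(825.05) = 28.7237

28.7237


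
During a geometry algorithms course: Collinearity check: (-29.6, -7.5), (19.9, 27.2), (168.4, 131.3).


Cross product: (19.9-(-29.6))*(131.3-(-7.5)) - (27.2-(-7.5))*(168.4-(-29.6))
= 0

Yes, collinear


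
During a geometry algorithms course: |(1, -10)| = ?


|u| = sqrt(1^2 + (-10)^2) = sqrt(101) = 10.0499

10.0499


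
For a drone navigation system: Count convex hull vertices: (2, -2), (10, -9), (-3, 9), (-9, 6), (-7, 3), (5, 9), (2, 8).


Convex hull vertices (CCW): (-9, 6), (-7, 3), (10, -9), (5, 9), (-3, 9)
Count = 5

5


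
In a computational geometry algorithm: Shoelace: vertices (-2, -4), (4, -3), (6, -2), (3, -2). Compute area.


Shoelace sum: ((-2)*(-3) - 4*(-4)) + (4*(-2) - 6*(-3)) + (6*(-2) - 3*(-2)) + (3*(-4) - (-2)*(-2))
= 10
Area = |10|/2 = 5

5


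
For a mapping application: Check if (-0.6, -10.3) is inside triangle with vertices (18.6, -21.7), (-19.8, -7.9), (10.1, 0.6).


Cross products: AB x AP = -172.8, BC x BP = -234.96, CA x CP = -331.26
All same sign? yes

Yes, inside


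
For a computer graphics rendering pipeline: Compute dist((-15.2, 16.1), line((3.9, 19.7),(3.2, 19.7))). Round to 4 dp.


|cross product| = 2.52
|line direction| = sqrt(0.49) = 0.7
Distance = 2.52/sqrt(0.49) = 3.6

3.6


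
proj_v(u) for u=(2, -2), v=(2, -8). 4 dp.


u.v = 20, |v| = sqrt(68) = 8.2462
Scalar projection = u.v / |v| = 20 / sqrt(68) = 2.4254

2.4254


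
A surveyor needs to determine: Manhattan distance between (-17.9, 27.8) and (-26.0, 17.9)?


|(-17.9)-(-26)| + |27.8-17.9| = 8.1 + 9.9 = 18

18


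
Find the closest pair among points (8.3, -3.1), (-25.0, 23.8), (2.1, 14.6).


d(P0,P1) = 42.8077, d(P0,P2) = 18.7545, d(P1,P2) = 28.619
Closest: P0 and P2

Closest pair: (8.3, -3.1) and (2.1, 14.6), distance = 18.7545


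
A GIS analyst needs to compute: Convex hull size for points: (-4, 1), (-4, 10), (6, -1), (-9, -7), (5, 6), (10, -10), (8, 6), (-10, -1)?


Convex hull vertices (CCW): (-10, -1), (-9, -7), (10, -10), (8, 6), (-4, 10)
Count = 5

5


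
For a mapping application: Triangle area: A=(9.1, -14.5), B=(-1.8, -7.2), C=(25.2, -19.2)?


Area = |x_A(y_B-y_C) + x_B(y_C-y_A) + x_C(y_A-y_B)|/2
= |109.2 + 8.46 + (-183.96)|/2
= 66.3/2 = 33.15

33.15


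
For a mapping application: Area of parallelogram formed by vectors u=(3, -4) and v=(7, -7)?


|u x v| = |3*(-7) - (-4)*7|
= |(-21) - (-28)| = 7

7


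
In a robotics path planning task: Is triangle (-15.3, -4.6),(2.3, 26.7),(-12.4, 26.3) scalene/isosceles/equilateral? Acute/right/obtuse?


Side lengths squared: AB^2=1289.45, BC^2=216.25, CA^2=963.22
Sorted: [216.25, 963.22, 1289.45]
By sides: Scalene, By angles: Obtuse

Scalene, Obtuse


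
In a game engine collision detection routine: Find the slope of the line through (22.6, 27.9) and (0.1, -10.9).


slope = (y2-y1)/(x2-x1) = ((-10.9)-27.9)/(0.1-22.6) = (-38.8)/(-22.5) = 1.7244

1.7244


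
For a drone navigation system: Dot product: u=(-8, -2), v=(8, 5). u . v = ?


u . v = u_x*v_x + u_y*v_y = (-8)*8 + (-2)*5
= (-64) + (-10) = -74

-74


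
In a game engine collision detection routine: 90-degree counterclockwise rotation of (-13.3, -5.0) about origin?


90° CCW: (x,y) -> (-y, x)
(-13.3,-5) -> (5, -13.3)

(5, -13.3)


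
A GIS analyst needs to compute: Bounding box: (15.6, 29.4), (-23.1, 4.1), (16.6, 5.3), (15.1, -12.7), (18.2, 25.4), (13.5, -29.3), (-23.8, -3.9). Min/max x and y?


x range: [-23.8, 18.2]
y range: [-29.3, 29.4]
Bounding box: (-23.8,-29.3) to (18.2,29.4)

(-23.8,-29.3) to (18.2,29.4)


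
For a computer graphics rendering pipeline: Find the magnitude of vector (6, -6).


|u| = sqrt(6^2 + (-6)^2) = sqrt(72) = 8.4853

8.4853


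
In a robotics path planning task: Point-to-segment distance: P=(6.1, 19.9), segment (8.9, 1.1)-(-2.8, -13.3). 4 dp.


Project P onto AB: t = 0 (clamped to [0,1])
Closest point on segment: (8.9, 1.1)
Distance: 19.0074

19.0074


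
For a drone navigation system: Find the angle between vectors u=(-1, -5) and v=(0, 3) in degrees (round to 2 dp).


u.v = -15, |u| = sqrt(26) = 5.099, |v| = sqrt(9) = 3
cos(theta) = u.v/(|u||v|) = -15/sqrt(234) = -0.980581
theta = acos(-0.980581) = 168.69 degrees

168.69 degrees


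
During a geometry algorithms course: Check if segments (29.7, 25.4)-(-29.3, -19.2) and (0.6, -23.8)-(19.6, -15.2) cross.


Cross products: d1=684.54, d2=344.54, d3=1604.94, d4=1944.94
d1*d2 < 0 and d3*d4 < 0? no

No, they don't intersect


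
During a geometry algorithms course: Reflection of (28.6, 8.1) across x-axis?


Reflection over x-axis: (x,y) -> (x,-y)
(28.6, 8.1) -> (28.6, -8.1)

(28.6, -8.1)


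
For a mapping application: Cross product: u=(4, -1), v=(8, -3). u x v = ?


u x v = u_x*v_y - u_y*v_x = 4*(-3) - (-1)*8
= (-12) - (-8) = -4

-4


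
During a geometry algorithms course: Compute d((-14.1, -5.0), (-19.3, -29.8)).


dx=-5.2, dy=-24.8
d^2 = (-5.2)^2 + (-24.8)^2 = 642.08
d = sqrt(642.08) = 25.3393

25.3393


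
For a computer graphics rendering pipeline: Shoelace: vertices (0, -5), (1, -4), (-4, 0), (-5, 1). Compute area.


Shoelace sum: (0*(-4) - 1*(-5)) + (1*0 - (-4)*(-4)) + ((-4)*1 - (-5)*0) + ((-5)*(-5) - 0*1)
= 10
Area = |10|/2 = 5

5


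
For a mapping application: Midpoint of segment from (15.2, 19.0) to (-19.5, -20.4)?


M = ((15.2+(-19.5))/2, (19+(-20.4))/2)
= (-2.15, -0.7)

(-2.15, -0.7)


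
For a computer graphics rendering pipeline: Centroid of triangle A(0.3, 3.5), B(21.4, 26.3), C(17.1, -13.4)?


Centroid = ((x_A+x_B+x_C)/3, (y_A+y_B+y_C)/3)
= ((0.3+21.4+17.1)/3, (3.5+26.3+(-13.4))/3)
= (12.9333, 5.4667)

(12.9333, 5.4667)


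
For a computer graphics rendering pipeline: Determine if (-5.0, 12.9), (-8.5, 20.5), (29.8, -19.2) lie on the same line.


Cross product: ((-8.5)-(-5))*((-19.2)-12.9) - (20.5-12.9)*(29.8-(-5))
= -152.13

No, not collinear


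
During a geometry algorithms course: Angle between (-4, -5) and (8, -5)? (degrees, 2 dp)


u.v = -7, |u| = sqrt(41) = 6.4031, |v| = sqrt(89) = 9.434
cos(theta) = u.v/(|u||v|) = -7/sqrt(3649) = -0.115881
theta = acos(-0.115881) = 96.65 degrees

96.65 degrees


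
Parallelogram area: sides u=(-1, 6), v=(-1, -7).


|u x v| = |(-1)*(-7) - 6*(-1)|
= |7 - (-6)| = 13

13


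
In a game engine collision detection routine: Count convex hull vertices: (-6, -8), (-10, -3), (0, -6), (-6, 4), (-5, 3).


Convex hull vertices (CCW): (-10, -3), (-6, -8), (0, -6), (-5, 3), (-6, 4)
Count = 5

5


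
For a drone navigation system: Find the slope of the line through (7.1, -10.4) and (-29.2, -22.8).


slope = (y2-y1)/(x2-x1) = ((-22.8)-(-10.4))/((-29.2)-7.1) = (-12.4)/(-36.3) = 0.3416

0.3416


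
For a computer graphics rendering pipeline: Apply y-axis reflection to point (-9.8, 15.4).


Reflection over y-axis: (x,y) -> (-x,y)
(-9.8, 15.4) -> (9.8, 15.4)

(9.8, 15.4)


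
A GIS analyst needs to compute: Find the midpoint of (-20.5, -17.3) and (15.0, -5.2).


M = (((-20.5)+15)/2, ((-17.3)+(-5.2))/2)
= (-2.75, -11.25)

(-2.75, -11.25)


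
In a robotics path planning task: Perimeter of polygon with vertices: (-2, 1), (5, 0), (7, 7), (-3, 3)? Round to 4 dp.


Sides: (-2, 1)->(5, 0): sqrt(50) = 7.071068, (5, 0)->(7, 7): sqrt(53) = 7.28011, (7, 7)->(-3, 3): sqrt(116) = 10.77033, (-3, 3)->(-2, 1): sqrt(5) = 2.236068
Sum = 27.357576
Perimeter = 27.3576

27.3576


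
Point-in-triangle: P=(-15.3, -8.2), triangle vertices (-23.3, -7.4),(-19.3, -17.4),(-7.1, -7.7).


Cross products: AB x AP = 76.8, BC x BP = 73.44, CA x CP = 10.56
All same sign? yes

Yes, inside


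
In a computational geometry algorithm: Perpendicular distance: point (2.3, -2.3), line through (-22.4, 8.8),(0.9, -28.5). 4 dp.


|cross product| = 662.68
|line direction| = sqrt(1934.18) = 43.9793
Distance = 662.68/sqrt(1934.18) = 15.068

15.068


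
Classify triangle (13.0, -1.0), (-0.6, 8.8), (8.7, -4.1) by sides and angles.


Side lengths squared: AB^2=281, BC^2=252.9, CA^2=28.1
Sorted: [28.1, 252.9, 281]
By sides: Scalene, By angles: Right

Scalene, Right


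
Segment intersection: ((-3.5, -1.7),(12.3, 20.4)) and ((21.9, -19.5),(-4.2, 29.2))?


Cross products: d1=772.4, d2=-573.87, d3=-842.58, d4=503.69
d1*d2 < 0 and d3*d4 < 0? yes

Yes, they intersect


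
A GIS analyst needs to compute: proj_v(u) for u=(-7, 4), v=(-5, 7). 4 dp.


u.v = 63, |v| = sqrt(74) = 8.6023
Scalar projection = u.v / |v| = 63 / sqrt(74) = 7.3236

7.3236


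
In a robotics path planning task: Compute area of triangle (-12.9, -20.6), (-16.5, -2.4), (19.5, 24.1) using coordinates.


Area = |x_A(y_B-y_C) + x_B(y_C-y_A) + x_C(y_A-y_B)|/2
= |341.85 + (-737.55) + (-354.9)|/2
= 750.6/2 = 375.3

375.3


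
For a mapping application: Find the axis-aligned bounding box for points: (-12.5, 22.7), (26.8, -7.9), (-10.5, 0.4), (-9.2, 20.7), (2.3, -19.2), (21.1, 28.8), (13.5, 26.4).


x range: [-12.5, 26.8]
y range: [-19.2, 28.8]
Bounding box: (-12.5,-19.2) to (26.8,28.8)

(-12.5,-19.2) to (26.8,28.8)


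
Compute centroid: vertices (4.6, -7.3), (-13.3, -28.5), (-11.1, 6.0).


Centroid = ((x_A+x_B+x_C)/3, (y_A+y_B+y_C)/3)
= ((4.6+(-13.3)+(-11.1))/3, ((-7.3)+(-28.5)+6)/3)
= (-6.6, -9.9333)

(-6.6, -9.9333)


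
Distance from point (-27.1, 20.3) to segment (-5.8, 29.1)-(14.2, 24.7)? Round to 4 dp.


Project P onto AB: t = 0 (clamped to [0,1])
Closest point on segment: (-5.8, 29.1)
Distance: 23.0463

23.0463


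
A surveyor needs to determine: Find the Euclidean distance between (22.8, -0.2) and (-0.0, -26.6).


dx=-22.8, dy=-26.4
d^2 = (-22.8)^2 + (-26.4)^2 = 1216.8
d = sqrt(1216.8) = 34.8827

34.8827


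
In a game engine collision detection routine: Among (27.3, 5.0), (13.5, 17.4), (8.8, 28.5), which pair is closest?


d(P0,P1) = 18.5526, d(P0,P2) = 29.9082, d(P1,P2) = 12.054
Closest: P1 and P2

Closest pair: (13.5, 17.4) and (8.8, 28.5), distance = 12.054


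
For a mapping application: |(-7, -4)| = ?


|u| = sqrt((-7)^2 + (-4)^2) = sqrt(65) = 8.0623

8.0623


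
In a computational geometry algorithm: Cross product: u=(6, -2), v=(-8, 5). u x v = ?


u x v = u_x*v_y - u_y*v_x = 6*5 - (-2)*(-8)
= 30 - 16 = 14

14


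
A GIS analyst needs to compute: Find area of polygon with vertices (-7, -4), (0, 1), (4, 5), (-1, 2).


Shoelace sum: ((-7)*1 - 0*(-4)) + (0*5 - 4*1) + (4*2 - (-1)*5) + ((-1)*(-4) - (-7)*2)
= 20
Area = |20|/2 = 10

10


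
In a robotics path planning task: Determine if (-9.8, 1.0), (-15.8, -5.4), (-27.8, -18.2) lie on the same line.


Cross product: ((-15.8)-(-9.8))*((-18.2)-1) - ((-5.4)-1)*((-27.8)-(-9.8))
= 0

Yes, collinear


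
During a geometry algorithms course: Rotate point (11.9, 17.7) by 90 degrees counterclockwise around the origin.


90° CCW: (x,y) -> (-y, x)
(11.9,17.7) -> (-17.7, 11.9)

(-17.7, 11.9)


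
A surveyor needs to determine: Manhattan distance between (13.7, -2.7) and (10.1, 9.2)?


|13.7-10.1| + |(-2.7)-9.2| = 3.6 + 11.9 = 15.5

15.5


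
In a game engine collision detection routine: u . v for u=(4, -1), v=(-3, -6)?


u . v = u_x*v_x + u_y*v_y = 4*(-3) + (-1)*(-6)
= (-12) + 6 = -6

-6


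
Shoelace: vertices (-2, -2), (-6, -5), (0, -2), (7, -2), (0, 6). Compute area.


Shoelace sum: ((-2)*(-5) - (-6)*(-2)) + ((-6)*(-2) - 0*(-5)) + (0*(-2) - 7*(-2)) + (7*6 - 0*(-2)) + (0*(-2) - (-2)*6)
= 78
Area = |78|/2 = 39

39


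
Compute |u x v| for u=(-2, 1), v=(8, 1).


|u x v| = |(-2)*1 - 1*8|
= |(-2) - 8| = 10

10


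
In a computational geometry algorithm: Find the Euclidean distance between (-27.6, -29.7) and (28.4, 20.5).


dx=56, dy=50.2
d^2 = 56^2 + 50.2^2 = 5656.04
d = sqrt(5656.04) = 75.2066

75.2066


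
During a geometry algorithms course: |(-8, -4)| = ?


|u| = sqrt((-8)^2 + (-4)^2) = sqrt(80) = 8.9443

8.9443


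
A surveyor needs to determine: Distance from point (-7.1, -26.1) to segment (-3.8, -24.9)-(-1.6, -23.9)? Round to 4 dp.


Project P onto AB: t = 0 (clamped to [0,1])
Closest point on segment: (-3.8, -24.9)
Distance: 3.5114

3.5114


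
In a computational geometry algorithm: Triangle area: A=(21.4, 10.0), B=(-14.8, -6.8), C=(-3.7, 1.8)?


Area = |x_A(y_B-y_C) + x_B(y_C-y_A) + x_C(y_A-y_B)|/2
= |(-184.04) + 121.36 + (-62.16)|/2
= 124.84/2 = 62.42

62.42


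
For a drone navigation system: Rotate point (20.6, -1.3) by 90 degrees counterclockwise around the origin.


90° CCW: (x,y) -> (-y, x)
(20.6,-1.3) -> (1.3, 20.6)

(1.3, 20.6)


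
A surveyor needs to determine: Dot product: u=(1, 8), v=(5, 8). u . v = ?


u . v = u_x*v_x + u_y*v_y = 1*5 + 8*8
= 5 + 64 = 69

69


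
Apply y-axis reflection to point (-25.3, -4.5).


Reflection over y-axis: (x,y) -> (-x,y)
(-25.3, -4.5) -> (25.3, -4.5)

(25.3, -4.5)


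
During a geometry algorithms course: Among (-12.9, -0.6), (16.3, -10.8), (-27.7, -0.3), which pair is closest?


d(P0,P1) = 30.9302, d(P0,P2) = 14.803, d(P1,P2) = 45.2355
Closest: P0 and P2

Closest pair: (-12.9, -0.6) and (-27.7, -0.3), distance = 14.803


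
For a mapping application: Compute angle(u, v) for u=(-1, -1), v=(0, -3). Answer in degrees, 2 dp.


u.v = 3, |u| = sqrt(2) = 1.4142, |v| = sqrt(9) = 3
cos(theta) = u.v/(|u||v|) = 3/sqrt(18) = 0.707107
theta = acos(0.707107) = 45 degrees

45 degrees


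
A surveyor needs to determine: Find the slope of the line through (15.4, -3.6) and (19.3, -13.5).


slope = (y2-y1)/(x2-x1) = ((-13.5)-(-3.6))/(19.3-15.4) = (-9.9)/3.9 = -2.5385

-2.5385


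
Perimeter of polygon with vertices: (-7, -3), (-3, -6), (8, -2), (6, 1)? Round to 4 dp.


Sides: (-7, -3)->(-3, -6): sqrt(25) = 5, (-3, -6)->(8, -2): sqrt(137) = 11.7047, (8, -2)->(6, 1): sqrt(13) = 3.605551, (6, 1)->(-7, -3): sqrt(185) = 13.601471
Sum = 33.911722
Perimeter = 33.9117

33.9117


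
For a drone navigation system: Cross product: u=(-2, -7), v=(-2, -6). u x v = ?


u x v = u_x*v_y - u_y*v_x = (-2)*(-6) - (-7)*(-2)
= 12 - 14 = -2

-2


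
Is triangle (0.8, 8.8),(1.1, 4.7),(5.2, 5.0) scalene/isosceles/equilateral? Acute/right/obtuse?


Side lengths squared: AB^2=16.9, BC^2=16.9, CA^2=33.8
Sorted: [16.9, 16.9, 33.8]
By sides: Isosceles, By angles: Right

Isosceles, Right


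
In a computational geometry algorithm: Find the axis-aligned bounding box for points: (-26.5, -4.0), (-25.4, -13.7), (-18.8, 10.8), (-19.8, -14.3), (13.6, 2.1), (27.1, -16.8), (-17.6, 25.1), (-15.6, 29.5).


x range: [-26.5, 27.1]
y range: [-16.8, 29.5]
Bounding box: (-26.5,-16.8) to (27.1,29.5)

(-26.5,-16.8) to (27.1,29.5)


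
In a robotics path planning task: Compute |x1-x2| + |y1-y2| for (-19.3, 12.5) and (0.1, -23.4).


|(-19.3)-0.1| + |12.5-(-23.4)| = 19.4 + 35.9 = 55.3

55.3


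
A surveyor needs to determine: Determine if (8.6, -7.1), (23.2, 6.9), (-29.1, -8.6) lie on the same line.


Cross product: (23.2-8.6)*((-8.6)-(-7.1)) - (6.9-(-7.1))*((-29.1)-8.6)
= 505.9

No, not collinear


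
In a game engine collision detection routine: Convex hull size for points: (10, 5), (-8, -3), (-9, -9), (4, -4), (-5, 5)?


Convex hull vertices (CCW): (-9, -9), (4, -4), (10, 5), (-5, 5), (-8, -3)
Count = 5

5


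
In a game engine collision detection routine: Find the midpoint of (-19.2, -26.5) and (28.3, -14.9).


M = (((-19.2)+28.3)/2, ((-26.5)+(-14.9))/2)
= (4.55, -20.7)

(4.55, -20.7)


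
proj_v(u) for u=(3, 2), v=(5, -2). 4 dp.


u.v = 11, |v| = sqrt(29) = 5.3852
Scalar projection = u.v / |v| = 11 / sqrt(29) = 2.0426

2.0426


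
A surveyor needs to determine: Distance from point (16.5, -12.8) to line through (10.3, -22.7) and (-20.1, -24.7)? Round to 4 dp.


|cross product| = 288.56
|line direction| = sqrt(928.16) = 30.4657
Distance = 288.56/sqrt(928.16) = 9.4716

9.4716


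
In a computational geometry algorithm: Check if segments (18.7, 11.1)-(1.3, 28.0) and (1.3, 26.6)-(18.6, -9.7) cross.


Cross products: d1=363.47, d2=24.22, d3=24.36, d4=363.61
d1*d2 < 0 and d3*d4 < 0? no

No, they don't intersect


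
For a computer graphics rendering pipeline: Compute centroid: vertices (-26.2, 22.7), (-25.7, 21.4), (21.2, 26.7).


Centroid = ((x_A+x_B+x_C)/3, (y_A+y_B+y_C)/3)
= (((-26.2)+(-25.7)+21.2)/3, (22.7+21.4+26.7)/3)
= (-10.2333, 23.6)

(-10.2333, 23.6)


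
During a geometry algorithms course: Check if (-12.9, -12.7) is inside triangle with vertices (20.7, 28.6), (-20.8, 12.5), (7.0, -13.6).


Cross products: AB x AP = 1172.99, BC x BP = -494.37, CA x CP = 852.11
All same sign? no

No, outside


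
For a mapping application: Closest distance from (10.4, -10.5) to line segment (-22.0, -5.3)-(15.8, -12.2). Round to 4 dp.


Project P onto AB: t = 0.8538 (clamped to [0,1])
Closest point on segment: (10.2738, -11.1913)
Distance: 0.7027

0.7027


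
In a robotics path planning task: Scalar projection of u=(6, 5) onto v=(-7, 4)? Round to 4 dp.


u.v = -22, |v| = sqrt(65) = 8.0623
Scalar projection = u.v / |v| = -22 / sqrt(65) = -2.7288

-2.7288


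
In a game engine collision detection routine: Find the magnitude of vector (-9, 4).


|u| = sqrt((-9)^2 + 4^2) = sqrt(97) = 9.8489

9.8489


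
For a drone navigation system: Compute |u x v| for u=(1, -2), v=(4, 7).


|u x v| = |1*7 - (-2)*4|
= |7 - (-8)| = 15

15


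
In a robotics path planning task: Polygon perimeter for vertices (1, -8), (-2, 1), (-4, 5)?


Sides: (1, -8)->(-2, 1): sqrt(90) = 9.486833, (-2, 1)->(-4, 5): sqrt(20) = 4.472136, (-4, 5)->(1, -8): sqrt(194) = 13.928388
Sum = 27.887357
Perimeter = 27.8874

27.8874


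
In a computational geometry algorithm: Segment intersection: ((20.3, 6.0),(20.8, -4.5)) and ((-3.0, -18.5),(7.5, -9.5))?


Cross products: d1=47.55, d2=-67.2, d3=-256.9, d4=-142.15
d1*d2 < 0 and d3*d4 < 0? no

No, they don't intersect


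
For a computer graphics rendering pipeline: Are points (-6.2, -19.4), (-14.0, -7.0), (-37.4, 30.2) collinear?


Cross product: ((-14)-(-6.2))*(30.2-(-19.4)) - ((-7)-(-19.4))*((-37.4)-(-6.2))
= 0

Yes, collinear


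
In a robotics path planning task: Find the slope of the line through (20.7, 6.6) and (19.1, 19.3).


slope = (y2-y1)/(x2-x1) = (19.3-6.6)/(19.1-20.7) = 12.7/(-1.6) = -7.9375

-7.9375


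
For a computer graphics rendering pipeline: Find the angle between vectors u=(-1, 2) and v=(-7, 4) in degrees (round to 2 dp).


u.v = 15, |u| = sqrt(5) = 2.2361, |v| = sqrt(65) = 8.0623
cos(theta) = u.v/(|u||v|) = 15/sqrt(325) = 0.83205
theta = acos(0.83205) = 33.69 degrees

33.69 degrees


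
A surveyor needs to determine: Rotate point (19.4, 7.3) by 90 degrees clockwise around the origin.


90° CW: (x,y) -> (y, -x)
(19.4,7.3) -> (7.3, -19.4)

(7.3, -19.4)


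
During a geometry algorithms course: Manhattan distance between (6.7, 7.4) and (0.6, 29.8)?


|6.7-0.6| + |7.4-29.8| = 6.1 + 22.4 = 28.5

28.5


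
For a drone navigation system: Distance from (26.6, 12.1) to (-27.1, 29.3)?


dx=-53.7, dy=17.2
d^2 = (-53.7)^2 + 17.2^2 = 3179.53
d = sqrt(3179.53) = 56.3873

56.3873


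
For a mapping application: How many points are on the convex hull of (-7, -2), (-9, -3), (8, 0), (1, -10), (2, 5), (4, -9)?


Convex hull vertices (CCW): (-9, -3), (1, -10), (4, -9), (8, 0), (2, 5)
Count = 5

5


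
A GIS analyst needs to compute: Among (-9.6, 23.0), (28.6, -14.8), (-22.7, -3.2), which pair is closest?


d(P0,P1) = 53.7409, d(P0,P2) = 29.2925, d(P1,P2) = 52.5952
Closest: P0 and P2

Closest pair: (-9.6, 23.0) and (-22.7, -3.2), distance = 29.2925


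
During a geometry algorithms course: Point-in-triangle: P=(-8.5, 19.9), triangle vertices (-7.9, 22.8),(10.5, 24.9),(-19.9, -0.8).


Cross products: AB x AP = -52.1, BC x BP = -336.3, CA x CP = -20.64
All same sign? yes

Yes, inside


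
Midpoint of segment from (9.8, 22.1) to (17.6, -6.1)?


M = ((9.8+17.6)/2, (22.1+(-6.1))/2)
= (13.7, 8)

(13.7, 8)


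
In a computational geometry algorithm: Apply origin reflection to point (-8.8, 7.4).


Reflection over origin: (x,y) -> (-x,-y)
(-8.8, 7.4) -> (8.8, -7.4)

(8.8, -7.4)


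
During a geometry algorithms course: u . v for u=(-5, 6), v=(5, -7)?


u . v = u_x*v_x + u_y*v_y = (-5)*5 + 6*(-7)
= (-25) + (-42) = -67

-67


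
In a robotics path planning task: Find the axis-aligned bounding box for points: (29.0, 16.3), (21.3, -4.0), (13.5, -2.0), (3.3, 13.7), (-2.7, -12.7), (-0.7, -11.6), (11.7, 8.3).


x range: [-2.7, 29]
y range: [-12.7, 16.3]
Bounding box: (-2.7,-12.7) to (29,16.3)

(-2.7,-12.7) to (29,16.3)


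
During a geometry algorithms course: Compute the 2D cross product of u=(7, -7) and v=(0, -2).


u x v = u_x*v_y - u_y*v_x = 7*(-2) - (-7)*0
= (-14) - 0 = -14

-14


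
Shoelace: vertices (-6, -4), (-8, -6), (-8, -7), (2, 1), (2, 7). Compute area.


Shoelace sum: ((-6)*(-6) - (-8)*(-4)) + ((-8)*(-7) - (-8)*(-6)) + ((-8)*1 - 2*(-7)) + (2*7 - 2*1) + (2*(-4) - (-6)*7)
= 64
Area = |64|/2 = 32

32


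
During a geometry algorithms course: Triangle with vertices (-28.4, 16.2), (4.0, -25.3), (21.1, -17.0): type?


Side lengths squared: AB^2=2772.01, BC^2=361.3, CA^2=3552.49
Sorted: [361.3, 2772.01, 3552.49]
By sides: Scalene, By angles: Obtuse

Scalene, Obtuse


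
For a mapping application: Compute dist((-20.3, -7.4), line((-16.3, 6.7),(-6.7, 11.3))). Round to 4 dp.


|cross product| = 116.96
|line direction| = sqrt(113.32) = 10.6452
Distance = 116.96/sqrt(113.32) = 10.9871

10.9871


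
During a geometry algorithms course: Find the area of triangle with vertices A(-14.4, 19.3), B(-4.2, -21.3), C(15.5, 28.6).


Area = |x_A(y_B-y_C) + x_B(y_C-y_A) + x_C(y_A-y_B)|/2
= |718.56 + (-39.06) + 629.3|/2
= 1308.8/2 = 654.4

654.4


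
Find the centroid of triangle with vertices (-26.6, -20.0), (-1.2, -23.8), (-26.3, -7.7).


Centroid = ((x_A+x_B+x_C)/3, (y_A+y_B+y_C)/3)
= (((-26.6)+(-1.2)+(-26.3))/3, ((-20)+(-23.8)+(-7.7))/3)
= (-18.0333, -17.1667)

(-18.0333, -17.1667)


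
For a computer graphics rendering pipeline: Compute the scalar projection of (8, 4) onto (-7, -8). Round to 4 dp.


u.v = -88, |v| = sqrt(113) = 10.6301
Scalar projection = u.v / |v| = -88 / sqrt(113) = -8.2783

-8.2783


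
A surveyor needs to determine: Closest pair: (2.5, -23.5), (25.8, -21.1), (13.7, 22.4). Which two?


d(P0,P1) = 23.4233, d(P0,P2) = 47.2467, d(P1,P2) = 45.1515
Closest: P0 and P1

Closest pair: (2.5, -23.5) and (25.8, -21.1), distance = 23.4233


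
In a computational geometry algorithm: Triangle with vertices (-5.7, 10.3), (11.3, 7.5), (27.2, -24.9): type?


Side lengths squared: AB^2=296.84, BC^2=1302.57, CA^2=2321.45
Sorted: [296.84, 1302.57, 2321.45]
By sides: Scalene, By angles: Obtuse

Scalene, Obtuse


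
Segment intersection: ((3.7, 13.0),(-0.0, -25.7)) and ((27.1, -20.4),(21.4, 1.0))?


Cross products: d1=310.38, d2=610.15, d3=1029.16, d4=729.39
d1*d2 < 0 and d3*d4 < 0? no

No, they don't intersect


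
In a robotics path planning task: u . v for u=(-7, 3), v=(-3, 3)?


u . v = u_x*v_x + u_y*v_y = (-7)*(-3) + 3*3
= 21 + 9 = 30

30


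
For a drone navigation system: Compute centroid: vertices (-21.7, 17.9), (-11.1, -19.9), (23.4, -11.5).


Centroid = ((x_A+x_B+x_C)/3, (y_A+y_B+y_C)/3)
= (((-21.7)+(-11.1)+23.4)/3, (17.9+(-19.9)+(-11.5))/3)
= (-3.1333, -4.5)

(-3.1333, -4.5)


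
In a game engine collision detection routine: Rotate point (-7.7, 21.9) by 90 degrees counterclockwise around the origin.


90° CCW: (x,y) -> (-y, x)
(-7.7,21.9) -> (-21.9, -7.7)

(-21.9, -7.7)


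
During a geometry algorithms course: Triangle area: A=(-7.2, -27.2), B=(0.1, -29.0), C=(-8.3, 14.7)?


Area = |x_A(y_B-y_C) + x_B(y_C-y_A) + x_C(y_A-y_B)|/2
= |314.64 + 4.19 + (-14.94)|/2
= 303.89/2 = 151.945

151.945


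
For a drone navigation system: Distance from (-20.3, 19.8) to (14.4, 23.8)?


dx=34.7, dy=4
d^2 = 34.7^2 + 4^2 = 1220.09
d = sqrt(1220.09) = 34.9298

34.9298
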